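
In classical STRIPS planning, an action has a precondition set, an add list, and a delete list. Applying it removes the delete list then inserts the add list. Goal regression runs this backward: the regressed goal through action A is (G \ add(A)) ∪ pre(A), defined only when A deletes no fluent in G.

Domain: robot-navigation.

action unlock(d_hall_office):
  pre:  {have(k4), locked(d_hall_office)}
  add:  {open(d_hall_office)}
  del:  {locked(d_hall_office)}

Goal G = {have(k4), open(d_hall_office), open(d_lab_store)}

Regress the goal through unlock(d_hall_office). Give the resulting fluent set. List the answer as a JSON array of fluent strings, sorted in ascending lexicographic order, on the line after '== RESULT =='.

Regress:
  G ∩ del = {}  (empty — regression defined)
  G \ add = {have(k4), open(d_hall_office), open(d_lab_store)} \ {open(d_hall_office)} = {have(k4), open(d_lab_store)}
  ∪ pre   = {have(k4), open(d_lab_store)} ∪ {have(k4), locked(d_hall_office)}
          = {have(k4), locked(d_hall_office), open(d_lab_store)}

== RESULT ==
["have(k4)", "locked(d_hall_office)", "open(d_lab_store)"]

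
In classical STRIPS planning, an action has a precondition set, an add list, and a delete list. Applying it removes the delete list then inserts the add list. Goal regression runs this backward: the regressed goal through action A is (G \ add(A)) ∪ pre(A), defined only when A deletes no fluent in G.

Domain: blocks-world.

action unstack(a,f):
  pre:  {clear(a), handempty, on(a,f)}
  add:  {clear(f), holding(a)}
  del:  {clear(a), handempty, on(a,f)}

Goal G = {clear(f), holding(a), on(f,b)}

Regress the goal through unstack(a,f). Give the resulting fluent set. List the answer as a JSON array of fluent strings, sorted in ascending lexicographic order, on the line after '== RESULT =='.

Compute (G \ add) ∪ pre:
  G ∩ del = {}  (empty — regression defined)
  G \ add = {clear(f), holding(a), on(f,b)} \ {clear(f), holding(a)} = {on(f,b)}
  ∪ pre   = {on(f,b)} ∪ {clear(a), handempty, on(a,f)}
          = {clear(a), handempty, on(a,f), on(f,b)}

== RESULT ==
["clear(a)", "handempty", "on(a,f)", "on(f,b)"]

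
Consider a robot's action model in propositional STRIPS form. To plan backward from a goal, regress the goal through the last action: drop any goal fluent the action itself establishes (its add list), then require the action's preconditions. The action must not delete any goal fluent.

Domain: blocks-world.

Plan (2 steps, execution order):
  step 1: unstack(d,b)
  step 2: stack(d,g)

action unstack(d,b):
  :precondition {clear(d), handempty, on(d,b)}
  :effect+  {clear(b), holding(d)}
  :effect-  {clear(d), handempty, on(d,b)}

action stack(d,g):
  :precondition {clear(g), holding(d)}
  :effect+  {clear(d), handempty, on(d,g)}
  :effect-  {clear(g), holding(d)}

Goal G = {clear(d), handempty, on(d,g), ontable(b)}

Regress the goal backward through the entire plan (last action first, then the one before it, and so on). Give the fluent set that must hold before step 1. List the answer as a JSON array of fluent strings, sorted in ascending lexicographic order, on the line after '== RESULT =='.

Regress step by step:
  through step 2 (stack(d,g)): drop {clear(d), handempty, on(d,g)}, keep {ontable(b)}, require {clear(g), holding(d)}
    → {clear(g), holding(d), ontable(b)}
  through step 1 (unstack(d,b)): drop {holding(d)}, keep {clear(g), ontable(b)}, require {clear(d), handempty, on(d,b)}
    → {clear(d), clear(g), handempty, on(d,b), ontable(b)}

== RESULT ==
["clear(d)", "clear(g)", "handempty", "on(d,b)", "ontable(b)"]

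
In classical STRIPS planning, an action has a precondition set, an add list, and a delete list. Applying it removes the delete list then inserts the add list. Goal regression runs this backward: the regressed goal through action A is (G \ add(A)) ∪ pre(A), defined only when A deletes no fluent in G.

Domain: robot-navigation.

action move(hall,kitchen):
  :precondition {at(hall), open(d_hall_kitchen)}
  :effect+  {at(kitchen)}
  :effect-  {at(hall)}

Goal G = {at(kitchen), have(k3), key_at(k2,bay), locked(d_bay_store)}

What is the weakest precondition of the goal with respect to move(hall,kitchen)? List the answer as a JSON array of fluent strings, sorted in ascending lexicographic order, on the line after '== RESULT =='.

Regress:
  G ∩ del = {}  (empty — regression defined)
  G \ add = {at(kitchen), have(k3), key_at(k2,bay), locked(d_bay_store)} \ {at(kitchen)} = {have(k3), key_at(k2,bay), locked(d_bay_store)}
  ∪ pre   = {have(k3), key_at(k2,bay), locked(d_bay_store)} ∪ {at(hall), open(d_hall_kitchen)}
          = {at(hall), have(k3), key_at(k2,bay), locked(d_bay_store), open(d_hall_kitchen)}

== RESULT ==
["at(hall)", "have(k3)", "key_at(k2,bay)", "locked(d_bay_store)", "open(d_hall_kitchen)"]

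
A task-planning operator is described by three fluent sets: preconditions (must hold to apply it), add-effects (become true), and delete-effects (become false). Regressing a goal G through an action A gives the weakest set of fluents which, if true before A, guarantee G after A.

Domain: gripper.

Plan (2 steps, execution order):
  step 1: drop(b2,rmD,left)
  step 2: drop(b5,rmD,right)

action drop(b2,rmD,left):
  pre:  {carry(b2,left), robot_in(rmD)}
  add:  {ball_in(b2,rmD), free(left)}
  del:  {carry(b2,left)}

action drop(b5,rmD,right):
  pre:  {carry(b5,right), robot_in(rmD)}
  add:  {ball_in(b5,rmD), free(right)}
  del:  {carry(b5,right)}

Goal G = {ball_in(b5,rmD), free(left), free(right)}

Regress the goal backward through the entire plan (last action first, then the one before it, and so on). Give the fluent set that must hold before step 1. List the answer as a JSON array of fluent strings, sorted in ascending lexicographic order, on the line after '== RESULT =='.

Work backward from the goal:
  through step 2 (drop(b5,rmD,right)): drop {ball_in(b5,rmD), free(right)}, keep {free(left)}, require {carry(b5,right), robot_in(rmD)}
    → {carry(b5,right), free(left), robot_in(rmD)}
  through step 1 (drop(b2,rmD,left)): drop {free(left)}, keep {carry(b5,right), robot_in(rmD)}, require {carry(b2,left), robot_in(rmD)}
    → {carry(b2,left), carry(b5,right), robot_in(rmD)}

== RESULT ==
["carry(b2,left)", "carry(b5,right)", "robot_in(rmD)"]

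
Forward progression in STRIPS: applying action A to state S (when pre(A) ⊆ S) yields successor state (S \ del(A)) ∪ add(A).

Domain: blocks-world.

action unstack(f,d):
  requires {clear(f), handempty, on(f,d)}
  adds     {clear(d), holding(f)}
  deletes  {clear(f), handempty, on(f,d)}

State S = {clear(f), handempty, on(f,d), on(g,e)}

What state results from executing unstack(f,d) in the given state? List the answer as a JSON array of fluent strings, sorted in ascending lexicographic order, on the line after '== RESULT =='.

Compute (S \ del) ∪ add:
  pre ⊆ S: {clear(f), handempty, on(f,d)} ⊆ S  — applicable
  S \ del = {on(g,e)}
  ∪ add   = {clear(d), holding(f), on(g,e)}

== RESULT ==
["clear(d)", "holding(f)", "on(g,e)"]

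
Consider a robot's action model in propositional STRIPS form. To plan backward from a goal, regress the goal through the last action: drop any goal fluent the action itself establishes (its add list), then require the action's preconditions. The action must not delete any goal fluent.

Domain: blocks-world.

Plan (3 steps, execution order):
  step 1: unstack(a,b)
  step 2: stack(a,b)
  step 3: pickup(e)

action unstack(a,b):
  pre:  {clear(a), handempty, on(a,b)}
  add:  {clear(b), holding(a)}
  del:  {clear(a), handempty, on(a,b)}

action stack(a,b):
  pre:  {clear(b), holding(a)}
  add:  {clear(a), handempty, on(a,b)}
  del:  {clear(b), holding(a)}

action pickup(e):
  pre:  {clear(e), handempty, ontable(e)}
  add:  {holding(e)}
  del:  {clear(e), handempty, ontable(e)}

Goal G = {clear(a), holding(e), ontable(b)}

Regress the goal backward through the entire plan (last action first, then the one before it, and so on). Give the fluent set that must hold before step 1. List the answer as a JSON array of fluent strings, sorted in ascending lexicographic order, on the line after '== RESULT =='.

Regress step by step:
  through step 3 (pickup(e)): drop {holding(e)}, keep {clear(a), ontable(b)}, require {clear(e), handempty, ontable(e)}
    → {clear(a), clear(e), handempty, ontable(b), ontable(e)}
  through step 2 (stack(a,b)): drop {clear(a), handempty}, keep {clear(e), ontable(b), ontable(e)}, require {clear(b), holding(a)}
    → {clear(b), clear(e), holding(a), ontable(b), ontable(e)}
  through step 1 (unstack(a,b)): drop {clear(b), holding(a)}, keep {clear(e), ontable(b), ontable(e)}, require {clear(a), handempty, on(a,b)}
    → {clear(a), clear(e), handempty, on(a,b), ontable(b), ontable(e)}

== RESULT ==
["clear(a)", "clear(e)", "handempty", "on(a,b)", "ontable(b)", "ontable(e)"]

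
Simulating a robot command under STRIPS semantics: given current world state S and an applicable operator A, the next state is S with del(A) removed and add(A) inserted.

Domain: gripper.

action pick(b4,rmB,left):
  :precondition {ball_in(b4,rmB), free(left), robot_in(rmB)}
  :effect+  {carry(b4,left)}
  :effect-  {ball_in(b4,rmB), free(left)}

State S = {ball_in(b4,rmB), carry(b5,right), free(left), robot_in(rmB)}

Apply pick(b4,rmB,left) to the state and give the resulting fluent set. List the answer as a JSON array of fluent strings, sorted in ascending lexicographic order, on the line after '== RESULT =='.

Progress:
  pre ⊆ S: {ball_in(b4,rmB), free(left), robot_in(rmB)} ⊆ S  — applicable
  S \ del = {carry(b5,right), robot_in(rmB)}
  ∪ add   = {carry(b4,left), carry(b5,right), robot_in(rmB)}

== RESULT ==
["carry(b4,left)", "carry(b5,right)", "robot_in(rmB)"]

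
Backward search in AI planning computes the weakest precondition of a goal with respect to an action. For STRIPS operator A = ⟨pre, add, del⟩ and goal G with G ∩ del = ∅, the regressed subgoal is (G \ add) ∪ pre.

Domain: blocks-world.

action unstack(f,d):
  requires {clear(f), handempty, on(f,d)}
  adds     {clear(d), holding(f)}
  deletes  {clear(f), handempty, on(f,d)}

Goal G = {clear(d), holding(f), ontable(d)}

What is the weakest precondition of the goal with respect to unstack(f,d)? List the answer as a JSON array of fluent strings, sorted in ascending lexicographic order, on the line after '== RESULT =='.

Regress:
  G ∩ del = {}  (empty — regression defined)
  G \ add = {clear(d), holding(f), ontable(d)} \ {clear(d), holding(f)} = {ontable(d)}
  ∪ pre   = {ontable(d)} ∪ {clear(f), handempty, on(f,d)}
          = {clear(f), handempty, on(f,d), ontable(d)}

== RESULT ==
["clear(f)", "handempty", "on(f,d)", "ontable(d)"]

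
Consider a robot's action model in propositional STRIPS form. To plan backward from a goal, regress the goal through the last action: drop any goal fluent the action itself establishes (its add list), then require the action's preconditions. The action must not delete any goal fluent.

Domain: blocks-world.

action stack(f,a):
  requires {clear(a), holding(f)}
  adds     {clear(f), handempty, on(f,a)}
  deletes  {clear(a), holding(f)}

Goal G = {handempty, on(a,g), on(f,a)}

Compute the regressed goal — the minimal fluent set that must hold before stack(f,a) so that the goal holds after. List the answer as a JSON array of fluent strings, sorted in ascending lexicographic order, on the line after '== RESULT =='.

Regress:
  G ∩ del = {}  (empty — regression defined)
  G \ add = {handempty, on(a,g), on(f,a)} \ {clear(f), handempty, on(f,a)} = {on(a,g)}
  ∪ pre   = {on(a,g)} ∪ {clear(a), holding(f)}
          = {clear(a), holding(f), on(a,g)}

== RESULT ==
["clear(a)", "holding(f)", "on(a,g)"]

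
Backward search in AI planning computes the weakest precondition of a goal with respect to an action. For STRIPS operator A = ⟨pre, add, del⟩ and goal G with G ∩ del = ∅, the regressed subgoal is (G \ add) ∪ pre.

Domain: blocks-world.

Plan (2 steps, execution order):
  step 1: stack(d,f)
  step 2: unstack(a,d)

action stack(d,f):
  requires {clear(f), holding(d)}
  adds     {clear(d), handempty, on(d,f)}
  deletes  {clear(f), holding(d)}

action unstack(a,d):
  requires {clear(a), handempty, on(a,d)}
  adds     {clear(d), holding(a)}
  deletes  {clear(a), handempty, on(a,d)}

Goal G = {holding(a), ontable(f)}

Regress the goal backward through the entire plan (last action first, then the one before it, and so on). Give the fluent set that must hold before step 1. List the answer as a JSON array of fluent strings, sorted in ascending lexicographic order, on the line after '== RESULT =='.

Regress step by step:
  through step 2 (unstack(a,d)): drop {holding(a)}, keep {ontable(f)}, require {clear(a), handempty, on(a,d)}
    → {clear(a), handempty, on(a,d), ontable(f)}
  through step 1 (stack(d,f)): drop {handempty}, keep {clear(a), on(a,d), ontable(f)}, require {clear(f), holding(d)}
    → {clear(a), clear(f), holding(d), on(a,d), ontable(f)}

== RESULT ==
["clear(a)", "clear(f)", "holding(d)", "on(a,d)", "ontable(f)"]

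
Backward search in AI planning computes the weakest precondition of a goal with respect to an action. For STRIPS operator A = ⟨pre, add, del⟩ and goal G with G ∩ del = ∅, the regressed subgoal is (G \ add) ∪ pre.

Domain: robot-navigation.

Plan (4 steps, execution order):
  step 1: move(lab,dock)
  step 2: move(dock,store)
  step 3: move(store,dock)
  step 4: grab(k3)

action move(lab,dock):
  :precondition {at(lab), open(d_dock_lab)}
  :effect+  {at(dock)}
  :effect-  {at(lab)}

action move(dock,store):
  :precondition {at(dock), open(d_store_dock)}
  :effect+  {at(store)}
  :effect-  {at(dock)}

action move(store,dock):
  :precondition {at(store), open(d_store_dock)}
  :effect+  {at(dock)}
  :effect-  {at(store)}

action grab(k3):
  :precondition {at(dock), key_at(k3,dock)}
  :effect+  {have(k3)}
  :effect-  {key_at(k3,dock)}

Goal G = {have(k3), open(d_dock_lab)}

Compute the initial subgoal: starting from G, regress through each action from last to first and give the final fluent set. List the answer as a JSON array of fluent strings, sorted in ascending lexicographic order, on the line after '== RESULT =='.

Regress step by step:
  through step 4 (grab(k3)): drop {have(k3)}, keep {open(d_dock_lab)}, require {at(dock), key_at(k3,dock)}
    → {at(dock), key_at(k3,dock), open(d_dock_lab)}
  through step 3 (move(store,dock)): drop {at(dock)}, keep {key_at(k3,dock), open(d_dock_lab)}, require {at(store), open(d_store_dock)}
    → {at(store), key_at(k3,dock), open(d_dock_lab), open(d_store_dock)}
  through step 2 (move(dock,store)): drop {at(store)}, keep {key_at(k3,dock), open(d_dock_lab), open(d_store_dock)}, require {at(dock), open(d_store_dock)}
    → {at(dock), key_at(k3,dock), open(d_dock_lab), open(d_store_dock)}
  through step 1 (move(lab,dock)): drop {at(dock)}, keep {key_at(k3,dock), open(d_dock_lab), open(d_store_dock)}, require {at(lab), open(d_dock_lab)}
    → {at(lab), key_at(k3,dock), open(d_dock_lab), open(d_store_dock)}

== RESULT ==
["at(lab)", "key_at(k3,dock)", "open(d_dock_lab)", "open(d_store_dock)"]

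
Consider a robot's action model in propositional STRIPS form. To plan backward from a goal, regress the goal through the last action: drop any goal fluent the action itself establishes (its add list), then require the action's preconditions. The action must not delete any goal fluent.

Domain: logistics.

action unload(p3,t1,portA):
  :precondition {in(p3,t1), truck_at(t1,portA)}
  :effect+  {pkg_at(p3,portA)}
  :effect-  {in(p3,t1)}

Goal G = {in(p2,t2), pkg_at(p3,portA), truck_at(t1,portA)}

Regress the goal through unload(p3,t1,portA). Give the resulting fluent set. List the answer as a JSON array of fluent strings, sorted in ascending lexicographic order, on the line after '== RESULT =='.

Regress:
  G ∩ del = {}  (empty — regression defined)
  G \ add = {in(p2,t2), pkg_at(p3,portA), truck_at(t1,portA)} \ {pkg_at(p3,portA)} = {in(p2,t2), truck_at(t1,portA)}
  ∪ pre   = {in(p2,t2), truck_at(t1,portA)} ∪ {in(p3,t1), truck_at(t1,portA)}
          = {in(p2,t2), in(p3,t1), truck_at(t1,portA)}

== RESULT ==
["in(p2,t2)", "in(p3,t1)", "truck_at(t1,portA)"]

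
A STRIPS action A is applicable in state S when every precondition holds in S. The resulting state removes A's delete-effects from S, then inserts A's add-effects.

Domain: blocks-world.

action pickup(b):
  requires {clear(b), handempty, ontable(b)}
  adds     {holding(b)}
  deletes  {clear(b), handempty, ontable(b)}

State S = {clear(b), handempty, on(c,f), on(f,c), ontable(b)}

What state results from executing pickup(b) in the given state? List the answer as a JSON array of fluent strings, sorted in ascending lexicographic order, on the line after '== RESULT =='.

Progress:
  pre ⊆ S: {clear(b), handempty, ontable(b)} ⊆ S  — applicable
  S \ del = {on(c,f), on(f,c)}
  ∪ add   = {holding(b), on(c,f), on(f,c)}

== RESULT ==
["holding(b)", "on(c,f)", "on(f,c)"]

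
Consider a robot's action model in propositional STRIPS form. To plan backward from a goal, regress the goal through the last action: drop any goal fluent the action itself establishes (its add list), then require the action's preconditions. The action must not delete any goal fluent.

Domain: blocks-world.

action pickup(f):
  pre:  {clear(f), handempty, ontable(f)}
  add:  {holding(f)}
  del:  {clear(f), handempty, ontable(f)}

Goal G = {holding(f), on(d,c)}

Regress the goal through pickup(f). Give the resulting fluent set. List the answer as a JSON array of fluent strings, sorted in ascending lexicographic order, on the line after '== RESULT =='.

Regress:
  G ∩ del = {}  (empty — regression defined)
  G \ add = {holding(f), on(d,c)} \ {holding(f)} = {on(d,c)}
  ∪ pre   = {on(d,c)} ∪ {clear(f), handempty, ontable(f)}
          = {clear(f), handempty, on(d,c), ontable(f)}

== RESULT ==
["clear(f)", "handempty", "on(d,c)", "ontable(f)"]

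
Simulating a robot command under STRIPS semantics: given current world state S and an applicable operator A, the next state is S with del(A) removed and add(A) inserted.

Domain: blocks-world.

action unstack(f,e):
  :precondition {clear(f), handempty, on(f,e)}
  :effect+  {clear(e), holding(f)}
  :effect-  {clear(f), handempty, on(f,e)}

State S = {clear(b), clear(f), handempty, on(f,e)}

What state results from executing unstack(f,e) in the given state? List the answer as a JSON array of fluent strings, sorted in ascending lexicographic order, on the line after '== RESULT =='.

Compute (S \ del) ∪ add:
  pre ⊆ S: {clear(f), handempty, on(f,e)} ⊆ S  — applicable
  S \ del = {clear(b)}
  ∪ add   = {clear(b), clear(e), holding(f)}

== RESULT ==
["clear(b)", "clear(e)", "holding(f)"]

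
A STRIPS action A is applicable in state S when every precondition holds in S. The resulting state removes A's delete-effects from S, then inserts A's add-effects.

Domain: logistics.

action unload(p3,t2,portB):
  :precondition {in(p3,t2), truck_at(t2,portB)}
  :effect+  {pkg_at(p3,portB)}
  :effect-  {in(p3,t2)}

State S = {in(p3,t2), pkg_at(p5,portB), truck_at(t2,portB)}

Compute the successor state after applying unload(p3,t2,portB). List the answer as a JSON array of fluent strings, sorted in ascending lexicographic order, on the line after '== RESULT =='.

Compute (S \ del) ∪ add:
  pre ⊆ S: {in(p3,t2), truck_at(t2,portB)} ⊆ S  — applicable
  S \ del = {pkg_at(p5,portB), truck_at(t2,portB)}
  ∪ add   = {pkg_at(p3,portB), pkg_at(p5,portB), truck_at(t2,portB)}

== RESULT ==
["pkg_at(p3,portB)", "pkg_at(p5,portB)", "truck_at(t2,portB)"]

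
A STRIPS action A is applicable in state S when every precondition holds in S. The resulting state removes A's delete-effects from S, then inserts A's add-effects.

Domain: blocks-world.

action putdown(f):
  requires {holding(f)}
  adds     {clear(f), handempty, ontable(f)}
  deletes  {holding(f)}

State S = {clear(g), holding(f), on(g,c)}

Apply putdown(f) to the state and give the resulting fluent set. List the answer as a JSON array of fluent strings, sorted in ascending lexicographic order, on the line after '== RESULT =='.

Compute (S \ del) ∪ add:
  pre ⊆ S: {holding(f)} ⊆ S  — applicable
  S \ del = {clear(g), on(g,c)}
  ∪ add   = {clear(f), clear(g), handempty, on(g,c), ontable(f)}

== RESULT ==
["clear(f)", "clear(g)", "handempty", "on(g,c)", "ontable(f)"]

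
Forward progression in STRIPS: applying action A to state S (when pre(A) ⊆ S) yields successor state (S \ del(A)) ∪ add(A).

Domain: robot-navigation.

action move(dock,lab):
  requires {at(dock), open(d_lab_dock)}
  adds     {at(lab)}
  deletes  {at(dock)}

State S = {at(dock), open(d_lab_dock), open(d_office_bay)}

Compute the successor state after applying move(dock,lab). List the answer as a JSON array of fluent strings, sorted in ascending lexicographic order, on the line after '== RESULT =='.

Compute (S \ del) ∪ add:
  pre ⊆ S: {at(dock), open(d_lab_dock)} ⊆ S  — applicable
  S \ del = {open(d_lab_dock), open(d_office_bay)}
  ∪ add   = {at(lab), open(d_lab_dock), open(d_office_bay)}

== RESULT ==
["at(lab)", "open(d_lab_dock)", "open(d_office_bay)"]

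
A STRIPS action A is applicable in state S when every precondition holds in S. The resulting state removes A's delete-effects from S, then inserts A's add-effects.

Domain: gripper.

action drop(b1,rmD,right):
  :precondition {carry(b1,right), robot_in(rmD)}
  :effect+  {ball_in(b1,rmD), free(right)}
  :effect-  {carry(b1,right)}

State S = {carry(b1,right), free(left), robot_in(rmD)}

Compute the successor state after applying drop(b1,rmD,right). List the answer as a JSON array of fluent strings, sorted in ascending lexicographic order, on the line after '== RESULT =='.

Progress:
  pre ⊆ S: {carry(b1,right), robot_in(rmD)} ⊆ S  — applicable
  S \ del = {free(left), robot_in(rmD)}
  ∪ add   = {ball_in(b1,rmD), free(left), free(right), robot_in(rmD)}

== RESULT ==
["ball_in(b1,rmD)", "free(left)", "free(right)", "robot_in(rmD)"]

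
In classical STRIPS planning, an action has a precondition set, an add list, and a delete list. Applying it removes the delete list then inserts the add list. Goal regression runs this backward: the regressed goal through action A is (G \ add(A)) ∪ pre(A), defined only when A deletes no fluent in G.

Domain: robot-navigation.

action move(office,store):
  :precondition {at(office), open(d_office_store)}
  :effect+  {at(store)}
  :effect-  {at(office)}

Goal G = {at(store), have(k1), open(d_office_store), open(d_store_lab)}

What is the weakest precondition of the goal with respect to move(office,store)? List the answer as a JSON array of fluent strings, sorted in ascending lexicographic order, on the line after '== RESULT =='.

Compute (G \ add) ∪ pre:
  G ∩ del = {}  (empty — regression defined)
  G \ add = {at(store), have(k1), open(d_office_store), open(d_store_lab)} \ {at(store)} = {have(k1), open(d_office_store), open(d_store_lab)}
  ∪ pre   = {have(k1), open(d_office_store), open(d_store_lab)} ∪ {at(office), open(d_office_store)}
          = {at(office), have(k1), open(d_office_store), open(d_store_lab)}

== RESULT ==
["at(office)", "have(k1)", "open(d_office_store)", "open(d_store_lab)"]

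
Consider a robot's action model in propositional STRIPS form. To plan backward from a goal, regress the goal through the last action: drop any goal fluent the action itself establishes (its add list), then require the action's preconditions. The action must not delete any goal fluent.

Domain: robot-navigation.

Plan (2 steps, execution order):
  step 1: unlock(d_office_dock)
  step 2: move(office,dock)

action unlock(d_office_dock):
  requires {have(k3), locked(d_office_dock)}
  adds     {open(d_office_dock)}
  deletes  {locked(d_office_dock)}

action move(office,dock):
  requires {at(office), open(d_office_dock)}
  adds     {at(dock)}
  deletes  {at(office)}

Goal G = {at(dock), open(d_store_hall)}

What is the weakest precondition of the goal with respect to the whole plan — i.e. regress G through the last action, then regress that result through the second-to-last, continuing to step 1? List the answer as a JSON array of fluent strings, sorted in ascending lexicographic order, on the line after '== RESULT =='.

Regress step by step:
  through step 2 (move(office,dock)): drop {at(dock)}, keep {open(d_store_hall)}, require {at(office), open(d_office_dock)}
    → {at(office), open(d_office_dock), open(d_store_hall)}
  through step 1 (unlock(d_office_dock)): drop {open(d_office_dock)}, keep {at(office), open(d_store_hall)}, require {have(k3), locked(d_office_dock)}
    → {at(office), have(k3), locked(d_office_dock), open(d_store_hall)}

== RESULT ==
["at(office)", "have(k3)", "locked(d_office_dock)", "open(d_store_hall)"]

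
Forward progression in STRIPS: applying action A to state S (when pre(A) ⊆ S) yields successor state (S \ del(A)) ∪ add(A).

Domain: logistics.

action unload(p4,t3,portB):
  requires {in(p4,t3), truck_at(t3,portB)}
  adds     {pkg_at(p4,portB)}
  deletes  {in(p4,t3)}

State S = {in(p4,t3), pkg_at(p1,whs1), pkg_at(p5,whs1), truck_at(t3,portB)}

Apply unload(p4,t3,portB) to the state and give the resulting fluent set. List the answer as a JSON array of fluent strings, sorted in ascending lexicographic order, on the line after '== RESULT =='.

Compute (S \ del) ∪ add:
  pre ⊆ S: {in(p4,t3), truck_at(t3,portB)} ⊆ S  — applicable
  S \ del = {pkg_at(p1,whs1), pkg_at(p5,whs1), truck_at(t3,portB)}
  ∪ add   = {pkg_at(p1,whs1), pkg_at(p4,portB), pkg_at(p5,whs1), truck_at(t3,portB)}

== RESULT ==
["pkg_at(p1,whs1)", "pkg_at(p4,portB)", "pkg_at(p5,whs1)", "truck_at(t3,portB)"]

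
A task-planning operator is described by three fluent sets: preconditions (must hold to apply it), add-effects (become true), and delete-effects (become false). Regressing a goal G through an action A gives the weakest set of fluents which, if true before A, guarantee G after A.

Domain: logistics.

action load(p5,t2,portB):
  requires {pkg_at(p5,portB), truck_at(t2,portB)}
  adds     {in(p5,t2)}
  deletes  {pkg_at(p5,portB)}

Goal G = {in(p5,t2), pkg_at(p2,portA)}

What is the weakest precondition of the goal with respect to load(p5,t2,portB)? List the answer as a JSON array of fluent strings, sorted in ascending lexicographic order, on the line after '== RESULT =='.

Compute (G \ add) ∪ pre:
  G ∩ del = {}  (empty — regression defined)
  G \ add = {in(p5,t2), pkg_at(p2,portA)} \ {in(p5,t2)} = {pkg_at(p2,portA)}
  ∪ pre   = {pkg_at(p2,portA)} ∪ {pkg_at(p5,portB), truck_at(t2,portB)}
          = {pkg_at(p2,portA), pkg_at(p5,portB), truck_at(t2,portB)}

== RESULT ==
["pkg_at(p2,portA)", "pkg_at(p5,portB)", "truck_at(t2,portB)"]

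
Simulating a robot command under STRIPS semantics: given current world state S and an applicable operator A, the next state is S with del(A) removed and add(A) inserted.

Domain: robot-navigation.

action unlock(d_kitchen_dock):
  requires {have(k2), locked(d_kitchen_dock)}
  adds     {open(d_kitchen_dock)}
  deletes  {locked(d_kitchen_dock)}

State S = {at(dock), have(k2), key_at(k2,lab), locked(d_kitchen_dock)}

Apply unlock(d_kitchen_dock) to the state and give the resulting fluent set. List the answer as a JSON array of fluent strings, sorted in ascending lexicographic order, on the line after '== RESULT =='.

Compute (S \ del) ∪ add:
  pre ⊆ S: {have(k2), locked(d_kitchen_dock)} ⊆ S  — applicable
  S \ del = {at(dock), have(k2), key_at(k2,lab)}
  ∪ add   = {at(dock), have(k2), key_at(k2,lab), open(d_kitchen_dock)}

== RESULT ==
["at(dock)", "have(k2)", "key_at(k2,lab)", "open(d_kitchen_dock)"]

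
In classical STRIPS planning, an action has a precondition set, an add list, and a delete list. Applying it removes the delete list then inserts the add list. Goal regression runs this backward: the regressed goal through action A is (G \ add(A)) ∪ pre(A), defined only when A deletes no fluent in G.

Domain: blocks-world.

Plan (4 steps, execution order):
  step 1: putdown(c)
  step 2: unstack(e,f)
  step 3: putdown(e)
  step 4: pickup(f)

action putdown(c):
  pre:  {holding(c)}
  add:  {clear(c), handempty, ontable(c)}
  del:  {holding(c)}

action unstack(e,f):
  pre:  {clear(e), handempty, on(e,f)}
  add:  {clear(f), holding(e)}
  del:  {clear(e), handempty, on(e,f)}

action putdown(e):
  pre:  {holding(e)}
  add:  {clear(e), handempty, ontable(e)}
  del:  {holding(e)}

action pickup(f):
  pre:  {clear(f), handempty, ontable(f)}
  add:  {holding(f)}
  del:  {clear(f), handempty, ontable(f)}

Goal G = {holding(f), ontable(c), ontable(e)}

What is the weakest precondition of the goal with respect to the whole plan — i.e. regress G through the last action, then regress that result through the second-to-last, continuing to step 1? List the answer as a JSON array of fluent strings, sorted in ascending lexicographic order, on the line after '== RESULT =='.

Regress step by step:
  through step 4 (pickup(f)): drop {holding(f)}, keep {ontable(c), ontable(e)}, require {clear(f), handempty, ontable(f)}
    → {clear(f), handempty, ontable(c), ontable(e), ontable(f)}
  through step 3 (putdown(e)): drop {handempty, ontable(e)}, keep {clear(f), ontable(c), ontable(f)}, require {holding(e)}
    → {clear(f), holding(e), ontable(c), ontable(f)}
  through step 2 (unstack(e,f)): drop {clear(f), holding(e)}, keep {ontable(c), ontable(f)}, require {clear(e), handempty, on(e,f)}
    → {clear(e), handempty, on(e,f), ontable(c), ontable(f)}
  through step 1 (putdown(c)): drop {handempty, ontable(c)}, keep {clear(e), on(e,f), ontable(f)}, require {holding(c)}
    → {clear(e), holding(c), on(e,f), ontable(f)}

== RESULT ==
["clear(e)", "holding(c)", "on(e,f)", "ontable(f)"]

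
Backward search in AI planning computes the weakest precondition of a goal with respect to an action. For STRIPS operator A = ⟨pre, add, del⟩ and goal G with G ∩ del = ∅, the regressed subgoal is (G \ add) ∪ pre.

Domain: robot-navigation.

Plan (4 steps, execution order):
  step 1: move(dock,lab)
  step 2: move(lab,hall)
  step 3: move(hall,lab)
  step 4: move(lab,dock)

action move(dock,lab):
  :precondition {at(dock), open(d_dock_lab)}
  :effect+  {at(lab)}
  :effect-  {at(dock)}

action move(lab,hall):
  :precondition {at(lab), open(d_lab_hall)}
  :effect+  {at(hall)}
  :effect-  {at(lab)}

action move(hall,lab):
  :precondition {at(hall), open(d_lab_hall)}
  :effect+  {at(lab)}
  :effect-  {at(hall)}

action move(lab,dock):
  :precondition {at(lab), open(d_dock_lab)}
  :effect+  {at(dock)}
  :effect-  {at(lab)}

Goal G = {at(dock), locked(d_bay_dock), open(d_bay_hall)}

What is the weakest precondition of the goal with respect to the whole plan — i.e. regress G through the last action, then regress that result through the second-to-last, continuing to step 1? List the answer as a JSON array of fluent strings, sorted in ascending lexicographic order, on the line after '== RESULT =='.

Work backward from the goal:
  through step 4 (move(lab,dock)): drop {at(dock)}, keep {locked(d_bay_dock), open(d_bay_hall)}, require {at(lab), open(d_dock_lab)}
    → {at(lab), locked(d_bay_dock), open(d_bay_hall), open(d_dock_lab)}
  through step 3 (move(hall,lab)): drop {at(lab)}, keep {locked(d_bay_dock), open(d_bay_hall), open(d_dock_lab)}, require {at(hall), open(d_lab_hall)}
    → {at(hall), locked(d_bay_dock), open(d_bay_hall), open(d_dock_lab), open(d_lab_hall)}
  through step 2 (move(lab,hall)): drop {at(hall)}, keep {locked(d_bay_dock), open(d_bay_hall), open(d_dock_lab), open(d_lab_hall)}, require {at(lab), open(d_lab_hall)}
    → {at(lab), locked(d_bay_dock), open(d_bay_hall), open(d_dock_lab), open(d_lab_hall)}
  through step 1 (move(dock,lab)): drop {at(lab)}, keep {locked(d_bay_dock), open(d_bay_hall), open(d_dock_lab), open(d_lab_hall)}, require {at(dock), open(d_dock_lab)}
    → {at(dock), locked(d_bay_dock), open(d_bay_hall), open(d_dock_lab), open(d_lab_hall)}

== RESULT ==
["at(dock)", "locked(d_bay_dock)", "open(d_bay_hall)", "open(d_dock_lab)", "open(d_lab_hall)"]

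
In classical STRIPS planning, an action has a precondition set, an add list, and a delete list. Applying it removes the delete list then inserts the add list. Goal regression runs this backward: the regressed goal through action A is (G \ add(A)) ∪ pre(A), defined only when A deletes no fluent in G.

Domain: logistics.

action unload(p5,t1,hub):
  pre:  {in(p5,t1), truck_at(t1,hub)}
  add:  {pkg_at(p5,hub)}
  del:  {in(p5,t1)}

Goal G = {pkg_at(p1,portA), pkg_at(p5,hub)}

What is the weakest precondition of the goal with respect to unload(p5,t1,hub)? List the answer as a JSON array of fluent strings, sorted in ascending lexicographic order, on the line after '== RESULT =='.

Regress:
  G ∩ del = {}  (empty — regression defined)
  G \ add = {pkg_at(p1,portA), pkg_at(p5,hub)} \ {pkg_at(p5,hub)} = {pkg_at(p1,portA)}
  ∪ pre   = {pkg_at(p1,portA)} ∪ {in(p5,t1), truck_at(t1,hub)}
          = {in(p5,t1), pkg_at(p1,portA), truck_at(t1,hub)}

== RESULT ==
["in(p5,t1)", "pkg_at(p1,portA)", "truck_at(t1,hub)"]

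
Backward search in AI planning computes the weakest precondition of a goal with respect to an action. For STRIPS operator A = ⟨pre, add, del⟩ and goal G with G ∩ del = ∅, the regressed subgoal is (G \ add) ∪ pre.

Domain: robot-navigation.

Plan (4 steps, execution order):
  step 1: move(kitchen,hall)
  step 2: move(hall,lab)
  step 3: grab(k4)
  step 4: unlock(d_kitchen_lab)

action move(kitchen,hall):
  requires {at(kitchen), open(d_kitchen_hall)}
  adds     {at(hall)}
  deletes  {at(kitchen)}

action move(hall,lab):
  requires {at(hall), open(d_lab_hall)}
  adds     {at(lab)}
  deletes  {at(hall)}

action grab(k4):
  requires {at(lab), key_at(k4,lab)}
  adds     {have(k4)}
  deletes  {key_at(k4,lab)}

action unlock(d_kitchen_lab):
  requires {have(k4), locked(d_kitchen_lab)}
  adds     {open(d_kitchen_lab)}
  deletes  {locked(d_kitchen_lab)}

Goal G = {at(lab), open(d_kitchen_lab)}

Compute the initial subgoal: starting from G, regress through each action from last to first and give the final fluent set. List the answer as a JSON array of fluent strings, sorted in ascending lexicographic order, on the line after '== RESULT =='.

Regress step by step:
  through step 4 (unlock(d_kitchen_lab)): drop {open(d_kitchen_lab)}, keep {at(lab)}, require {have(k4), locked(d_kitchen_lab)}
    → {at(lab), have(k4), locked(d_kitchen_lab)}
  through step 3 (grab(k4)): drop {have(k4)}, keep {at(lab), locked(d_kitchen_lab)}, require {at(lab), key_at(k4,lab)}
    → {at(lab), key_at(k4,lab), locked(d_kitchen_lab)}
  through step 2 (move(hall,lab)): drop {at(lab)}, keep {key_at(k4,lab), locked(d_kitchen_lab)}, require {at(hall), open(d_lab_hall)}
    → {at(hall), key_at(k4,lab), locked(d_kitchen_lab), open(d_lab_hall)}
  through step 1 (move(kitchen,hall)): drop {at(hall)}, keep {key_at(k4,lab), locked(d_kitchen_lab), open(d_lab_hall)}, require {at(kitchen), open(d_kitchen_hall)}
    → {at(kitchen), key_at(k4,lab), locked(d_kitchen_lab), open(d_kitchen_hall), open(d_lab_hall)}

== RESULT ==
["at(kitchen)", "key_at(k4,lab)", "locked(d_kitchen_lab)", "open(d_kitchen_hall)", "open(d_lab_hall)"]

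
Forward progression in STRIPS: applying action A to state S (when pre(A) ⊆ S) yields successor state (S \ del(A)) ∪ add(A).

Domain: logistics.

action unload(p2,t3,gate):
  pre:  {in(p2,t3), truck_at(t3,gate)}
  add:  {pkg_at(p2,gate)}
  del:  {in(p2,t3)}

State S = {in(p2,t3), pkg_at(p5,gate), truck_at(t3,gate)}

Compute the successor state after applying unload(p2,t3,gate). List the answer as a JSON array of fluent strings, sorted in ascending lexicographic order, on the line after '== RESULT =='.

Compute (S \ del) ∪ add:
  pre ⊆ S: {in(p2,t3), truck_at(t3,gate)} ⊆ S  — applicable
  S \ del = {pkg_at(p5,gate), truck_at(t3,gate)}
  ∪ add   = {pkg_at(p2,gate), pkg_at(p5,gate), truck_at(t3,gate)}

== RESULT ==
["pkg_at(p2,gate)", "pkg_at(p5,gate)", "truck_at(t3,gate)"]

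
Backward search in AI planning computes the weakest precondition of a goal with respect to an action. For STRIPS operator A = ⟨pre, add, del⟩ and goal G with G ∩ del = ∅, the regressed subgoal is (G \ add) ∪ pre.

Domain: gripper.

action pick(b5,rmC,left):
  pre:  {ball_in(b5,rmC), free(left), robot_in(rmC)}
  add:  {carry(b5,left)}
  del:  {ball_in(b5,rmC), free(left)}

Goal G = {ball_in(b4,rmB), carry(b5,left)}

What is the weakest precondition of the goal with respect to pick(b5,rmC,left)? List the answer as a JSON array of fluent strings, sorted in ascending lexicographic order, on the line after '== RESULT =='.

Compute (G \ add) ∪ pre:
  G ∩ del = {}  (empty — regression defined)
  G \ add = {ball_in(b4,rmB), carry(b5,left)} \ {carry(b5,left)} = {ball_in(b4,rmB)}
  ∪ pre   = {ball_in(b4,rmB)} ∪ {ball_in(b5,rmC), free(left), robot_in(rmC)}
          = {ball_in(b4,rmB), ball_in(b5,rmC), free(left), robot_in(rmC)}

== RESULT ==
["ball_in(b4,rmB)", "ball_in(b5,rmC)", "free(left)", "robot_in(rmC)"]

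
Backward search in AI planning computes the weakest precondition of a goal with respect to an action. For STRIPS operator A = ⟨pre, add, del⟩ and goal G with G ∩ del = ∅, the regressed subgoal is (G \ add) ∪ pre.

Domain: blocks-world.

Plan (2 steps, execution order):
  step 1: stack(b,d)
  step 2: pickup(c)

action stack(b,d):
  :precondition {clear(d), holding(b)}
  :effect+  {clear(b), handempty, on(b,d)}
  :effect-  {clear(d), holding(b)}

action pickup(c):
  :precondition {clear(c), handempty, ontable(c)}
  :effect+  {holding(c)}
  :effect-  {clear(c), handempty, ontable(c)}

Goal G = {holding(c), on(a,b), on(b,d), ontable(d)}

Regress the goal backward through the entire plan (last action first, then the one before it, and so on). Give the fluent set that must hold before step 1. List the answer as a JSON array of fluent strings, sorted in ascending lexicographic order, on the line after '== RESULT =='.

Regress step by step:
  through step 2 (pickup(c)): drop {holding(c)}, keep {on(a,b), on(b,d), ontable(d)}, require {clear(c), handempty, ontable(c)}
    → {clear(c), handempty, on(a,b), on(b,d), ontable(c), ontable(d)}
  through step 1 (stack(b,d)): drop {handempty, on(b,d)}, keep {clear(c), on(a,b), ontable(c), ontable(d)}, require {clear(d), holding(b)}
    → {clear(c), clear(d), holding(b), on(a,b), ontable(c), ontable(d)}

== RESULT ==
["clear(c)", "clear(d)", "holding(b)", "on(a,b)", "ontable(c)", "ontable(d)"]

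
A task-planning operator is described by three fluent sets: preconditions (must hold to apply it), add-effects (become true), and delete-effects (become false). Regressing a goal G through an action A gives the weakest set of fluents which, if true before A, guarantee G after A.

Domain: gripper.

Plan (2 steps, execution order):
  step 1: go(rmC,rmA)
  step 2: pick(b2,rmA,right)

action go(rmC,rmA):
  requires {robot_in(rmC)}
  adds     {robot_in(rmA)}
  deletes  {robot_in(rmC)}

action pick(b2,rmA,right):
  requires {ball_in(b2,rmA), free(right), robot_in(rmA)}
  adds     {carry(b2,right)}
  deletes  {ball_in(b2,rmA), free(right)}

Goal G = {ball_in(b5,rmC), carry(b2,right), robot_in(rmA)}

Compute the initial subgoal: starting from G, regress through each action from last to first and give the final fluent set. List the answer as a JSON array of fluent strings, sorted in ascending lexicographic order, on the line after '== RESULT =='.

Regress step by step:
  through step 2 (pick(b2,rmA,right)): drop {carry(b2,right)}, keep {ball_in(b5,rmC), robot_in(rmA)}, require {ball_in(b2,rmA), free(right), robot_in(rmA)}
    → {ball_in(b2,rmA), ball_in(b5,rmC), free(right), robot_in(rmA)}
  through step 1 (go(rmC,rmA)): drop {robot_in(rmA)}, keep {ball_in(b2,rmA), ball_in(b5,rmC), free(right)}, require {robot_in(rmC)}
    → {ball_in(b2,rmA), ball_in(b5,rmC), free(right), robot_in(rmC)}

== RESULT ==
["ball_in(b2,rmA)", "ball_in(b5,rmC)", "free(right)", "robot_in(rmC)"]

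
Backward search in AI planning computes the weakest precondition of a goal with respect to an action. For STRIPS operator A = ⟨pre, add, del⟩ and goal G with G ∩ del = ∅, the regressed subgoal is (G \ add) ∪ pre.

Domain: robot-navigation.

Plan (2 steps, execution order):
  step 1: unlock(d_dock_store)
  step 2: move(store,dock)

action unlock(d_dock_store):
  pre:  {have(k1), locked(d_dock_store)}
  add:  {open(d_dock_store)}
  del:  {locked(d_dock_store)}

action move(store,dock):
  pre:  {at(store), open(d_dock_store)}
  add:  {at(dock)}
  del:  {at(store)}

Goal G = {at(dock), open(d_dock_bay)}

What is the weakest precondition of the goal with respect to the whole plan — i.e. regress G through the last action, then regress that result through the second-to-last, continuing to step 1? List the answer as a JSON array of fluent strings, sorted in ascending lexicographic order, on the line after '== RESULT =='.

Work backward from the goal:
  through step 2 (move(store,dock)): drop {at(dock)}, keep {open(d_dock_bay)}, require {at(store), open(d_dock_store)}
    → {at(store), open(d_dock_bay), open(d_dock_store)}
  through step 1 (unlock(d_dock_store)): drop {open(d_dock_store)}, keep {at(store), open(d_dock_bay)}, require {have(k1), locked(d_dock_store)}
    → {at(store), have(k1), locked(d_dock_store), open(d_dock_bay)}

== RESULT ==
["at(store)", "have(k1)", "locked(d_dock_store)", "open(d_dock_bay)"]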